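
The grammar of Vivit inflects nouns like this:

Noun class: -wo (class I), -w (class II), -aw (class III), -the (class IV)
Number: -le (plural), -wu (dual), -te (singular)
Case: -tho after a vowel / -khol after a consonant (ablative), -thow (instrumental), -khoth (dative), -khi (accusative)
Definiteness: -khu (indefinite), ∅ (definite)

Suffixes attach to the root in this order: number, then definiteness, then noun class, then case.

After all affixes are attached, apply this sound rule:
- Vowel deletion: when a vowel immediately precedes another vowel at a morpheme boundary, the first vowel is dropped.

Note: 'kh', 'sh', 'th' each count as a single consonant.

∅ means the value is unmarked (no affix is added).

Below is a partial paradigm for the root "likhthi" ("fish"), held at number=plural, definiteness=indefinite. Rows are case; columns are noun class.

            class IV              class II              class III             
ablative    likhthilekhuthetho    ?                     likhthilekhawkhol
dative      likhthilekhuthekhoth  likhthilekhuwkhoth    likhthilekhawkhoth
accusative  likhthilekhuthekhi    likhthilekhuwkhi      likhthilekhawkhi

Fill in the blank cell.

likhthilekhuwkhol

Attach number plural -le → likhthile.
Attach definiteness indefinite -khu → likhthilekhu.
Attach noun class class II -w → likhthilekhuw.
Attach case ablative -khol (after consonant 'w') → likhthilekhuwkhol.
Vowel deletion: no change.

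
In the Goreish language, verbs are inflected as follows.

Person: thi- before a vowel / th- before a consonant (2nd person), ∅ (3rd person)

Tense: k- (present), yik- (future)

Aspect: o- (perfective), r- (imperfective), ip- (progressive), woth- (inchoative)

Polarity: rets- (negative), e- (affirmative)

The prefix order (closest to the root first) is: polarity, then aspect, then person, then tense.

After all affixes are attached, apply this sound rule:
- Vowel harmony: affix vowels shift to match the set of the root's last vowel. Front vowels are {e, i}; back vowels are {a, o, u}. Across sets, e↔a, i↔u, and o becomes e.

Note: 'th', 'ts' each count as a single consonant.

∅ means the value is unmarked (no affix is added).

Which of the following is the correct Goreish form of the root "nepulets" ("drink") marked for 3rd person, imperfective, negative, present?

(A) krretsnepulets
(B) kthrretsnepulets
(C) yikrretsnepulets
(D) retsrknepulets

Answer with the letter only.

Attach polarity negative rets- → retsnepulets.
Attach aspect imperfective r- → rretsnepulets.
person = 3rd person: zero marking, form stays rretsnepulets.
Attach tense present k- → krretsnepulets.
Vowel harmony: no change.
So the correct form is krretsnepulets, option (A).
(D) retsrknepulets is wrong: it has the affixes in the wrong order.
(C) yikrretsnepulets is wrong: it uses future instead of present for tense.
(B) kthrretsnepulets is wrong: it uses 2nd person instead of 3rd person for person.

A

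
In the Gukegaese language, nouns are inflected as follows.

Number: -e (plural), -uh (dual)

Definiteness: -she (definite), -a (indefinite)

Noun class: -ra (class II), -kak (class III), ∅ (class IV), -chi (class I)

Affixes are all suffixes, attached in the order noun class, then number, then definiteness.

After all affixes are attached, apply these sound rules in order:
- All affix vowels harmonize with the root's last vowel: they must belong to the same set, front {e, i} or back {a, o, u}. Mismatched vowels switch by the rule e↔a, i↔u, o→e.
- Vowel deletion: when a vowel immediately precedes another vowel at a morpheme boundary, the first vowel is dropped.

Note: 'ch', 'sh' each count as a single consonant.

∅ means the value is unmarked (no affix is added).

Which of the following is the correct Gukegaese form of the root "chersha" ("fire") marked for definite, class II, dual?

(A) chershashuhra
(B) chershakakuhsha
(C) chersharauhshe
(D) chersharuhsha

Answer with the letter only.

Attach noun class class II -ra → chershara.
Attach number dual -uh → chersharauh.
Attach definiteness definite -she → chersharauhshe.
Apply vowel harmony: chersharauhshe → chersharauhsha.
Apply vowel deletion: chersharauhsha → chersharuhsha.
So the correct form is chersharuhsha, option (D).
(C) chersharauhshe is wrong: it fails to apply the sound rule(s).
(A) chershashuhra is wrong: it has the affixes in the wrong order.
(B) chershakakuhsha is wrong: it uses class III instead of class II for noun class.

D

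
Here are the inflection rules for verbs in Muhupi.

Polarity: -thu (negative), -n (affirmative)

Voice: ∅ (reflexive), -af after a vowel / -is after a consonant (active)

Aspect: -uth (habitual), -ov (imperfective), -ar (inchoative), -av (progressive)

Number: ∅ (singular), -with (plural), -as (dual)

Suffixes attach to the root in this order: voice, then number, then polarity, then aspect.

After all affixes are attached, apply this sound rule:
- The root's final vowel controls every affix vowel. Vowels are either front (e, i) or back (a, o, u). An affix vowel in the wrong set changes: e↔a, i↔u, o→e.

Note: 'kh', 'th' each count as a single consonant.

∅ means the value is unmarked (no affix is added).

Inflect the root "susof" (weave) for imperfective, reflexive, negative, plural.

voice = reflexive: zero marking, form stays susof.
Attach number plural -with → susofwith.
Attach polarity negative -thu → susofwiththu.
Attach aspect imperfective -ov → susofwiththuov.
Apply vowel harmony: susofwiththuov → susofwuththuov.

susofwuththuov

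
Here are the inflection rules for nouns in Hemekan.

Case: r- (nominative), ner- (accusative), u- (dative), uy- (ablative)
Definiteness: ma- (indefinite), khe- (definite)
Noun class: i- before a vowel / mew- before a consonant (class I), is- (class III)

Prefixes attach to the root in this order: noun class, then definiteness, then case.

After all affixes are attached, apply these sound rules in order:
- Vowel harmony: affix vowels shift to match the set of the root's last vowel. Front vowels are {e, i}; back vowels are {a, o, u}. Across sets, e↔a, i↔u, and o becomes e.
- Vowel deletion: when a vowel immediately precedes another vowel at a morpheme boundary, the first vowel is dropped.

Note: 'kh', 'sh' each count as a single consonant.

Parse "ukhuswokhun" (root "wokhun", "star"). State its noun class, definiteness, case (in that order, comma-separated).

Segment: u-khe-is-wokhun.
noun class: is- → class III.
definiteness: khe- → definite.
case: u- → dative.

class III, definite, dative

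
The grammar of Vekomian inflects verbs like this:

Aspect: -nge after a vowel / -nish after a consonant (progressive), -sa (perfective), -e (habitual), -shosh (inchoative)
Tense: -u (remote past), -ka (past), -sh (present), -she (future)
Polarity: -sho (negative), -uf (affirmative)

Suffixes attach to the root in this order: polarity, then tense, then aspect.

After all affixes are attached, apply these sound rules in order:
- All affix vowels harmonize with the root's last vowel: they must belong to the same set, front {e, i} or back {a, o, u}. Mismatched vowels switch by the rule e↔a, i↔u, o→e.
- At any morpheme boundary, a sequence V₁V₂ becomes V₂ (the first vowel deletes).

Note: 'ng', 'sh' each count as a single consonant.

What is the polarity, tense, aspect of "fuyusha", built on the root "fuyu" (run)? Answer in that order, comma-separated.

negative, remote past, habitual

Segment: fuyu-sho-u-e.
polarity: -sho → negative.
tense: -u → remote past.
aspect: -e → habitual.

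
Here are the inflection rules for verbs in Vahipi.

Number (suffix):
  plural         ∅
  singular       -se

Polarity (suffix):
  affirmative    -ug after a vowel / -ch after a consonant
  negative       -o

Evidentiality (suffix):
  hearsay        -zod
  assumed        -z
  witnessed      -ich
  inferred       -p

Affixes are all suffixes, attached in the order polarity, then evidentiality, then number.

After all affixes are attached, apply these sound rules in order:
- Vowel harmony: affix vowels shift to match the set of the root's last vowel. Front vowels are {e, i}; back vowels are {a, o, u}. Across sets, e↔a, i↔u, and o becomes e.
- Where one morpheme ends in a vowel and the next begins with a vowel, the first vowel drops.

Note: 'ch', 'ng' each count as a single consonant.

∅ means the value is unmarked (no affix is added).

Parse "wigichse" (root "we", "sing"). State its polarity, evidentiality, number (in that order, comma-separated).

affirmative, witnessed, singular

Segment: we-ug-ich-se.
polarity: -ug/ch → affirmative.
evidentiality: -ich → witnessed.
number: -se → singular.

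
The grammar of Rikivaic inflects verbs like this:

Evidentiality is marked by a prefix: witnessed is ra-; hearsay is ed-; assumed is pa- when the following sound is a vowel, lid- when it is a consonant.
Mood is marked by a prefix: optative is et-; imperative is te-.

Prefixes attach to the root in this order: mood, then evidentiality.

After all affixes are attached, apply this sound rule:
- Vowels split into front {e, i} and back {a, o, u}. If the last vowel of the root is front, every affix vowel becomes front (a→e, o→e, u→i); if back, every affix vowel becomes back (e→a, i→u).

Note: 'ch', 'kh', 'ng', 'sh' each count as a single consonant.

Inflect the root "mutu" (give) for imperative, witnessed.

ratamutu

Attach mood imperative te- → temutu.
Attach evidentiality witnessed ra- → ratemutu.
Apply vowel harmony: ratemutu → ratamutu.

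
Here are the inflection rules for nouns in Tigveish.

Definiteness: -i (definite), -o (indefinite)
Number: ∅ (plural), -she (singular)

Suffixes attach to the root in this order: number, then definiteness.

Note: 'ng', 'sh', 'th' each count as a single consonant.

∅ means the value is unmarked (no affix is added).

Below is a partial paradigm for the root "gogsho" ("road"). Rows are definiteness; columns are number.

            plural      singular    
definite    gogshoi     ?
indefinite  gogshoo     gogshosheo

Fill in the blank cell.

Attach number singular -she → gogshoshe.
Attach definiteness definite -i → gogshoshei.

gogshoshei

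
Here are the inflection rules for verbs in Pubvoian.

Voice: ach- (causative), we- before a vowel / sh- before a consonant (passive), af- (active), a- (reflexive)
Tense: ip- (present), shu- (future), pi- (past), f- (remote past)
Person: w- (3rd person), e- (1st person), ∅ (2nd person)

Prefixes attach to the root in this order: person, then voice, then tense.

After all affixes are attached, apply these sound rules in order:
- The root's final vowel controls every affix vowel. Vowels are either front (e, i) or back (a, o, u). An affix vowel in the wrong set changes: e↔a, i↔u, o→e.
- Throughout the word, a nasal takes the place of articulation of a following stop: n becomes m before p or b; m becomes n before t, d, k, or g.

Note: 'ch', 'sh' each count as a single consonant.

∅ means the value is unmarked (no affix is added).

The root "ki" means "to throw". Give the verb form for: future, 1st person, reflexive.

Attach person 1st person e- → eki.
Attach voice reflexive a- → aeki.
Attach tense future shu- → shuaeki.
Apply vowel harmony: shuaeki → shieeki.
Nasal assimilation: no change.

shieeki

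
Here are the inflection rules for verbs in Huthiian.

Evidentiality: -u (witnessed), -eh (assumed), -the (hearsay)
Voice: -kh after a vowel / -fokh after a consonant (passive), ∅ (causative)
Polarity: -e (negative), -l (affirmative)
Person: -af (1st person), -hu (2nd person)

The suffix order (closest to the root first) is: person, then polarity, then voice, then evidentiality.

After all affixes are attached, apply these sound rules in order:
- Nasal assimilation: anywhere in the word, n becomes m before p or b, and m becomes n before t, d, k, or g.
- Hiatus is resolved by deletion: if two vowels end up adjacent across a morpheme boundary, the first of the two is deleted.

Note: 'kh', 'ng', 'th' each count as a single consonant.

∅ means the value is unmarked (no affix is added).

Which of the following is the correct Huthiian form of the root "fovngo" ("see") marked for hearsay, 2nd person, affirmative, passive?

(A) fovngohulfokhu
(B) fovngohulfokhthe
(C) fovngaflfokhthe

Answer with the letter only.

B

Attach person 2nd person -hu → fovngohu.
Attach polarity affirmative -l → fovngohul.
Attach voice passive -fokh (after consonant 'l') → fovngohulfokh.
Attach evidentiality hearsay -the → fovngohulfokhthe.
Nasal assimilation: no change.
Vowel deletion: no change.
So the correct form is fovngohulfokhthe, option (B).
(C) fovngaflfokhthe is wrong: it uses 1st person instead of 2nd person for person.
(A) fovngohulfokhu is wrong: it uses witnessed instead of hearsay for evidentiality.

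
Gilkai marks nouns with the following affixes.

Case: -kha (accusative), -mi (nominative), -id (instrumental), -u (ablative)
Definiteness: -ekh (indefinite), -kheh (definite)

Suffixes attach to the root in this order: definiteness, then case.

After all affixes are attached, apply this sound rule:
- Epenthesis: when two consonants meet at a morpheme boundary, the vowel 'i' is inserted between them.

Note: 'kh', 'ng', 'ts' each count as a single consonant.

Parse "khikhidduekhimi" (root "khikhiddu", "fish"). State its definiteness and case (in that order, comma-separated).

Segment: khikhiddu-ekh-mi.
definiteness: -ekh → indefinite.
case: -mi → nominative.

indefinite, nominative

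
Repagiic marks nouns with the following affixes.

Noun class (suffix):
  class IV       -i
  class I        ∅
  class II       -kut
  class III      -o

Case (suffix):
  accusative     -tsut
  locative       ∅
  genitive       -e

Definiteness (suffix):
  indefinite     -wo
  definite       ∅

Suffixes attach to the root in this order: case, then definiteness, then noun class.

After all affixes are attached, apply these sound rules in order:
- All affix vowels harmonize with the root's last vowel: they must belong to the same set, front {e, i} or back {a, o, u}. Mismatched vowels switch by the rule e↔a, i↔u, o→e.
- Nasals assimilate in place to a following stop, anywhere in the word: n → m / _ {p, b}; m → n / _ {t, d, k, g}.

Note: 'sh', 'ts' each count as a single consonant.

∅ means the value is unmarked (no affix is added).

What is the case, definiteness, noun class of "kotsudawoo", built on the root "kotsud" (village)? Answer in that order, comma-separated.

Segment: kotsud-e-wo-o.
case: -e → genitive.
definiteness: -wo → indefinite.
noun class: -o → class III.

genitive, indefinite, class III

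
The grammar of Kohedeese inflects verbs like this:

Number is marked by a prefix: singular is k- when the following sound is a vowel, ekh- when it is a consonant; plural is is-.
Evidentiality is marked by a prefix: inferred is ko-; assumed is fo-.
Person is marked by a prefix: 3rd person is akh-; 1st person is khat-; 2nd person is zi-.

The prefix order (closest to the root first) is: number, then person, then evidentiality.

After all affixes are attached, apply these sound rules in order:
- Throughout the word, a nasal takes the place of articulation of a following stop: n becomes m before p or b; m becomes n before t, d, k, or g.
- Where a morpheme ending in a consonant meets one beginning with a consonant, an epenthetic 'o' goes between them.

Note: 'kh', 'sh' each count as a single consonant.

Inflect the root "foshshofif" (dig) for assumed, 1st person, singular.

fokhatekhofoshshofif

Attach number singular ekh- (before consonant 'f') → ekhfoshshofif.
Attach person 1st person khat- → khatekhfoshshofif.
Attach evidentiality assumed fo- → fokhatekhfoshshofif.
Nasal assimilation: no change.
Apply epenthesis: fokhatekhfoshshofif → fokhatekhofoshshofif.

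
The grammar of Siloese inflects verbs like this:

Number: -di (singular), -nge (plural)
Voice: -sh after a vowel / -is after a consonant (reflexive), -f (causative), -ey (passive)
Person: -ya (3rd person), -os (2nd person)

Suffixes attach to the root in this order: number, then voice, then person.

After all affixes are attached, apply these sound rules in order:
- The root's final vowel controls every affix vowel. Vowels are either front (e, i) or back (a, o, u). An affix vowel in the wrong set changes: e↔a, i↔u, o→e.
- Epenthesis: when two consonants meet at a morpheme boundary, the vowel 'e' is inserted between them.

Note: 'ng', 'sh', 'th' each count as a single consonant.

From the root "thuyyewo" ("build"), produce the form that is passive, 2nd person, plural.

thuyyewongaayos

Attach number plural -nge → thuyyewonge.
Attach voice passive -ey → thuyyewongeey.
Attach person 2nd person -os → thuyyewongeeyos.
Apply vowel harmony: thuyyewongeeyos → thuyyewongaayos.
Epenthesis: no change.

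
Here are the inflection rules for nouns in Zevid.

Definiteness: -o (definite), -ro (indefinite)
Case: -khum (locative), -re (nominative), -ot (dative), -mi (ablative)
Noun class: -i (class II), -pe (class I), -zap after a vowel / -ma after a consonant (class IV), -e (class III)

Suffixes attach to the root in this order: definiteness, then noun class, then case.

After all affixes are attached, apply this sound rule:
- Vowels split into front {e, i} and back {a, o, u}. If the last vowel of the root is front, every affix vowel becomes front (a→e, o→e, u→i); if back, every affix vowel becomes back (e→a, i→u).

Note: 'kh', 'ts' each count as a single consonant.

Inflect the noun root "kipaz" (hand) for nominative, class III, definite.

kipazoara

Attach definiteness definite -o → kipazo.
Attach noun class class III -e → kipazoe.
Attach case nominative -re → kipazoere.
Apply vowel harmony: kipazoere → kipazoara.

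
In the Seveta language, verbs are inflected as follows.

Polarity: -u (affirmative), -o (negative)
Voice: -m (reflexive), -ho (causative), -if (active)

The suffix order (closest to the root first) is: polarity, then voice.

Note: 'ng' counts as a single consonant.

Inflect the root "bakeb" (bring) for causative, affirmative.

bakebuho

Attach polarity affirmative -u → bakebu.
Attach voice causative -ho → bakebuho.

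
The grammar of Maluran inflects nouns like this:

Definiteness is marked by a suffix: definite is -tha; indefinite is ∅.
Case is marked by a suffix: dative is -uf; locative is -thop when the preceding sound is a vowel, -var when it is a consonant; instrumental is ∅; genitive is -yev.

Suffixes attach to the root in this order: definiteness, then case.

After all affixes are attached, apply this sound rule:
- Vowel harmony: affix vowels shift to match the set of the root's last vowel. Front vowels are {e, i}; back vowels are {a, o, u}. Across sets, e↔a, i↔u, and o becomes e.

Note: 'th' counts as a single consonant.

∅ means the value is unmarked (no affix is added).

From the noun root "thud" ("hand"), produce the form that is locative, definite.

thudthathop

Attach definiteness definite -tha → thudtha.
Attach case locative -thop (after vowel 'a') → thudthathop.
Vowel harmony: no change.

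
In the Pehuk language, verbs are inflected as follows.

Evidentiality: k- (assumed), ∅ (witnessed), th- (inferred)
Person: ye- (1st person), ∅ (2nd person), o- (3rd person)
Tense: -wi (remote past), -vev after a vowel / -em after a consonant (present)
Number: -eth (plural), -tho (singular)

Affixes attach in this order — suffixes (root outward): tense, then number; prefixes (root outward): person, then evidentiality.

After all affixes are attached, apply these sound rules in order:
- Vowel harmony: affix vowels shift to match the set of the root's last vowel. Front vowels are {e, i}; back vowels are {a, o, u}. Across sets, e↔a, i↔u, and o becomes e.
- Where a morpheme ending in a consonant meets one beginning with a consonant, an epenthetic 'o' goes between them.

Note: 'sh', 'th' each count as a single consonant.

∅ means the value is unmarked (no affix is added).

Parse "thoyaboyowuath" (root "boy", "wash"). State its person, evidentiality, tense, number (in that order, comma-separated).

Segment: th-ye-boy-wi-eth.
person: ye- → 1st person.
evidentiality: th- → inferred.
tense: -wi → remote past.
number: -eth → plural.

1st person, inferred, remote past, plural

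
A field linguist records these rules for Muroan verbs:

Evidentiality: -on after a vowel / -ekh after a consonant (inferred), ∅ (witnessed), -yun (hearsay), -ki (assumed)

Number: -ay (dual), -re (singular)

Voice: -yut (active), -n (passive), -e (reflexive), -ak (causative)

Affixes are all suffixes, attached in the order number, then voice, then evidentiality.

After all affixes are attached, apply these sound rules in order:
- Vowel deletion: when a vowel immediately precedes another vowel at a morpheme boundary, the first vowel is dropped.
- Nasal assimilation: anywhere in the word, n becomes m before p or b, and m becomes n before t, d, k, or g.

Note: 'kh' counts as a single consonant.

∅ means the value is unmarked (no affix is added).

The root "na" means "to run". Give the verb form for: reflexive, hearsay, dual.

nayeyun

Attach number dual -ay → naay.
Attach voice reflexive -e → naaye.
Attach evidentiality hearsay -yun → naayeyun.
Apply vowel deletion: naayeyun → nayeyun.
Nasal assimilation: no change.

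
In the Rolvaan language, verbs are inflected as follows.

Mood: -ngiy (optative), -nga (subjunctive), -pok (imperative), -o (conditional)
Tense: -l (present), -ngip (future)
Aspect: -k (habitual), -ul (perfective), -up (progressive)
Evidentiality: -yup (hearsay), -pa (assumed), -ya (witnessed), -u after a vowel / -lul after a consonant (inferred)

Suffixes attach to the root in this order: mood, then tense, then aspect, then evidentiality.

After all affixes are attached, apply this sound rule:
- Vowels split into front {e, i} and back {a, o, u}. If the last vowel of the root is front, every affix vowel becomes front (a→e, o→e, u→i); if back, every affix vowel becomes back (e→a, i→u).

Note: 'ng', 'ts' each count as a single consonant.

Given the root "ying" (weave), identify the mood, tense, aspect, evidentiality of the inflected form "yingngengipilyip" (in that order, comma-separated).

Segment: ying-nga-ngip-ul-yup.
mood: -nga → subjunctive.
tense: -ngip → future.
aspect: -ul → perfective.
evidentiality: -yup → hearsay.

subjunctive, future, perfective, hearsay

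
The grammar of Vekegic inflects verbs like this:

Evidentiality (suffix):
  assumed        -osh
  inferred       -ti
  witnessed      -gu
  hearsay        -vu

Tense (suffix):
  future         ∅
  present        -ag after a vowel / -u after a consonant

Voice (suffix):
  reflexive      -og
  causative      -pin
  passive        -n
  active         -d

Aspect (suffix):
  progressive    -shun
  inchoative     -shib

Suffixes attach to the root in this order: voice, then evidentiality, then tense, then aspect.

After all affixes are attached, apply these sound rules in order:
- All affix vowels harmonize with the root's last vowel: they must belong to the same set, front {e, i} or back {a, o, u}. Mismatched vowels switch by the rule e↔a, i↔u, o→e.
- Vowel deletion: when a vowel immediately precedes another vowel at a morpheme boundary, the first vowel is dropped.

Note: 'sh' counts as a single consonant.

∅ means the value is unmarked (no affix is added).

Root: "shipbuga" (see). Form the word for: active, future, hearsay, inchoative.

shipbugadvushub

Attach voice active -d → shipbugad.
Attach evidentiality hearsay -vu → shipbugadvu.
tense = future: zero marking, form stays shipbugadvu.
Attach aspect inchoative -shib → shipbugadvushib.
Apply vowel harmony: shipbugadvushib → shipbugadvushub.
Vowel deletion: no change.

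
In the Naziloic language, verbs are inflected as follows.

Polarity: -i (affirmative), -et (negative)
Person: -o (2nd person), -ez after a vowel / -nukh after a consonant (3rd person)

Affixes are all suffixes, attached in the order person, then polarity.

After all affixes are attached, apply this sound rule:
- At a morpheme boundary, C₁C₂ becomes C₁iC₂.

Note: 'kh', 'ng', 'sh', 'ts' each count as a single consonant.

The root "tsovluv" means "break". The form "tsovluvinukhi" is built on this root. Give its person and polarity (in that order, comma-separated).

Segment: tsovluv-nukh-i.
person: -ez/nukh → 3rd person.
polarity: -i → affirmative.

3rd person, affirmative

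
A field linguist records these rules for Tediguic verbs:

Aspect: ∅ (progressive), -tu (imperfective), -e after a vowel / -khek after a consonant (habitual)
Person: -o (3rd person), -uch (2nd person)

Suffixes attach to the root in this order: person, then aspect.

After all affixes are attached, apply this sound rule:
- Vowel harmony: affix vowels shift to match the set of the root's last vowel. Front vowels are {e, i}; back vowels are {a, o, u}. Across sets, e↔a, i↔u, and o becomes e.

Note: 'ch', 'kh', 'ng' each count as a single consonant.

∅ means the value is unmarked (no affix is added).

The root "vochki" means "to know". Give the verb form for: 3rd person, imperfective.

vochkieti

Attach person 3rd person -o → vochkio.
Attach aspect imperfective -tu → vochkiotu.
Apply vowel harmony: vochkiotu → vochkieti.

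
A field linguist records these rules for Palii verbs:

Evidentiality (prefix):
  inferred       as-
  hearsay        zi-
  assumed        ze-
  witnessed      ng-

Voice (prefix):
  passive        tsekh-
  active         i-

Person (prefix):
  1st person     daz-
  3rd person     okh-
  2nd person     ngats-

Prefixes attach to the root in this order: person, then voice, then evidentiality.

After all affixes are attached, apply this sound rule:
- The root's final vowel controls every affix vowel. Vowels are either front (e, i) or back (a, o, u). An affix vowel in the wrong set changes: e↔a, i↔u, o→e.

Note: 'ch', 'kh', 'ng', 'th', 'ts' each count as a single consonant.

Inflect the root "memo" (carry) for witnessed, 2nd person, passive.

Attach person 2nd person ngats- → ngatsmemo.
Attach voice passive tsekh- → tsekhngatsmemo.
Attach evidentiality witnessed ng- → ngtsekhngatsmemo.
Apply vowel harmony: ngtsekhngatsmemo → ngtsakhngatsmemo.

ngtsakhngatsmemo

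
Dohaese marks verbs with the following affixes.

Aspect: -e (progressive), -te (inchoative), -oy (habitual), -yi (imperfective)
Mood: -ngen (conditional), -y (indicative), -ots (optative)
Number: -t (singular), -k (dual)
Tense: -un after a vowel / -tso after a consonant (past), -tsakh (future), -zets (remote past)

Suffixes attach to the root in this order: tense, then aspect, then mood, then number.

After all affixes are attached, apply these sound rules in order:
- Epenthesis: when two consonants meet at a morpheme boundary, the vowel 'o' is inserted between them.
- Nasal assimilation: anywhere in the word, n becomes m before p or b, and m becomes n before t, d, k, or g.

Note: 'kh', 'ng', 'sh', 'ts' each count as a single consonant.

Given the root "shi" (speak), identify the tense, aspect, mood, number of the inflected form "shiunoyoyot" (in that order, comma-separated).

Segment: shi-un-oy-y-t.
tense: -un/tso → past.
aspect: -oy → habitual.
mood: -y → indicative.
number: -t → singular.

past, habitual, indicative, singular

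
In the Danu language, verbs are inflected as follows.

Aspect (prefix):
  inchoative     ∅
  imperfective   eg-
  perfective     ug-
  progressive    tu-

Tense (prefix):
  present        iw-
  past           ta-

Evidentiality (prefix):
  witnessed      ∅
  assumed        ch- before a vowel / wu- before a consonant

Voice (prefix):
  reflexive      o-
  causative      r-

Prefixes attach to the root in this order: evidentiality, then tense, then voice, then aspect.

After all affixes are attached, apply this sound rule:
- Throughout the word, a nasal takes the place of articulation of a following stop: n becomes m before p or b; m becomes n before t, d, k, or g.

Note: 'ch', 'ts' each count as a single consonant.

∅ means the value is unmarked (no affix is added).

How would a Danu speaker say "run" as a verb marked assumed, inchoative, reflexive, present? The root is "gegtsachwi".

Attach evidentiality assumed wu- (before consonant 'g') → wugegtsachwi.
Attach tense present iw- → iwwugegtsachwi.
Attach voice reflexive o- → oiwwugegtsachwi.
aspect = inchoative: zero marking, form stays oiwwugegtsachwi.
Nasal assimilation: no change.

oiwwugegtsachwi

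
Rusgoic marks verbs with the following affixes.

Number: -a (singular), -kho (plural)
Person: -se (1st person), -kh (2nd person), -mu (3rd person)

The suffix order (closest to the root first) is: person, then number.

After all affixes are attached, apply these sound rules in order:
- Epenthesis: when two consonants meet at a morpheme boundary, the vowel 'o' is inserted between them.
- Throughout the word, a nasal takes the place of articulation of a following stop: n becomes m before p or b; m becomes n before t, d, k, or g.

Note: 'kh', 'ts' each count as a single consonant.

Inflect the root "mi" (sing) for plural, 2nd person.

mikhokho

Attach person 2nd person -kh → mikh.
Attach number plural -kho → mikhkho.
Apply epenthesis: mikhkho → mikhokho.
Nasal assimilation: no change.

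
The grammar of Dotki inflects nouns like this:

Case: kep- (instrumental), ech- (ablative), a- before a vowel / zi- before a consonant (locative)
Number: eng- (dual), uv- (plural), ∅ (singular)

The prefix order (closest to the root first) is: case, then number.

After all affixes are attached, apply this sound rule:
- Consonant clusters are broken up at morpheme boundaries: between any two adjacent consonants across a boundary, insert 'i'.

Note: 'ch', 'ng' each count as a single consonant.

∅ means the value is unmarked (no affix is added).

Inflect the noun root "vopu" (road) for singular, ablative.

echivopu

Attach case ablative ech- → echvopu.
number = singular: zero marking, form stays echvopu.
Apply epenthesis: echvopu → echivopu.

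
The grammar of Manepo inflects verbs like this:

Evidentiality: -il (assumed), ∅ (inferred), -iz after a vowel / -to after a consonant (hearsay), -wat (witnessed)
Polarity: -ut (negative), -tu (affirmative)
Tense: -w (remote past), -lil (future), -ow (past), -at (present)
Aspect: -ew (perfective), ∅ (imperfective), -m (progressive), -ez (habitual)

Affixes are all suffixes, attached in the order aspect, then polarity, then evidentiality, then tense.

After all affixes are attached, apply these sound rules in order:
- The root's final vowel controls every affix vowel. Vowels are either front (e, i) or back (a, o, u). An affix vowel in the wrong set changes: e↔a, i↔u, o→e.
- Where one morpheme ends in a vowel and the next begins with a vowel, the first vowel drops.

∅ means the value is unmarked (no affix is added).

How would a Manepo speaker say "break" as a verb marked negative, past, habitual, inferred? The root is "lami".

lamezitew

Attach aspect habitual -ez → lamiez.
Attach polarity negative -ut → lamiezut.
evidentiality = inferred: zero marking, form stays lamiezut.
Attach tense past -ow → lamiezutow.
Apply vowel harmony: lamiezutow → lamiezitew.
Apply vowel deletion: lamiezitew → lamezitew.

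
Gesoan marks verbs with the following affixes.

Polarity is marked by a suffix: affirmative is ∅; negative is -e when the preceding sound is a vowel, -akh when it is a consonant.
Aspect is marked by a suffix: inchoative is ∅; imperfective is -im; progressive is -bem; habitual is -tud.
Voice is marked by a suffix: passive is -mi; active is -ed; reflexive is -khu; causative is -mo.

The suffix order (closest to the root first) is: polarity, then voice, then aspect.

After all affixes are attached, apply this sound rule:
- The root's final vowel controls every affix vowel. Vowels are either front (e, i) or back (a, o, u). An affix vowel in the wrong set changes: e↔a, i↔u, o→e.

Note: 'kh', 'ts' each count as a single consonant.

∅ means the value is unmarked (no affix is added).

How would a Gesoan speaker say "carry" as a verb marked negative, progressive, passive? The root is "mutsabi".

Attach polarity negative -e (after vowel 'i') → mutsabie.
Attach voice passive -mi → mutsabiemi.
Attach aspect progressive -bem → mutsabiemibem.
Vowel harmony: no change.

mutsabiemibem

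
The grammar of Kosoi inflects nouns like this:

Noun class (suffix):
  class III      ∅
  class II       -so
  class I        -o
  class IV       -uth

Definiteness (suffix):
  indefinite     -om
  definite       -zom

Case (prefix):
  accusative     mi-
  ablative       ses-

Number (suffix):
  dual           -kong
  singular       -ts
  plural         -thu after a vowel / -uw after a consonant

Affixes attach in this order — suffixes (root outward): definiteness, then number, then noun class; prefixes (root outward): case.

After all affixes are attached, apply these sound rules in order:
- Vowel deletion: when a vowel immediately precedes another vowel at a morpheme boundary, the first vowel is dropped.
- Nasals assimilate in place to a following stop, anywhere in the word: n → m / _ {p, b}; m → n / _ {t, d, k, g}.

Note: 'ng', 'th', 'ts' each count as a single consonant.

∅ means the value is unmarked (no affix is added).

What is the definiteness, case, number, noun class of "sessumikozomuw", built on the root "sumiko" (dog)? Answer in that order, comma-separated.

definite, ablative, plural, class III

Segment: ses-sumiko-zom-uw.
definiteness: -zom → definite.
case: ses- → ablative.
number: -thu/uw → plural.
noun class: ∅ → class III.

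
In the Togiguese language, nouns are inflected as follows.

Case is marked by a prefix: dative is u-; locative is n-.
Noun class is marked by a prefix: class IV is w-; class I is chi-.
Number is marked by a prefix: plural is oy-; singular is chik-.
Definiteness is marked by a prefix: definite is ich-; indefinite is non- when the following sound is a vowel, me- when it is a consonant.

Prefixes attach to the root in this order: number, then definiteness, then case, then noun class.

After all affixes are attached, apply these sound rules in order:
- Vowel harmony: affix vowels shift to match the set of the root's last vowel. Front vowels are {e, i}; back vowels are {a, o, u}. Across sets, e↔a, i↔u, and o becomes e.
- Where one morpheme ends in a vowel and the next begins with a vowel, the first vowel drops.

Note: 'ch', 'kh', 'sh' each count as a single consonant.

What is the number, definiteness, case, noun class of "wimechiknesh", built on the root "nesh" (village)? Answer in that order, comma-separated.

singular, indefinite, dative, class IV

Segment: w-u-me-chik-nesh.
number: chik- → singular.
definiteness: non/me- → indefinite.
case: u- → dative.
noun class: w- → class IV.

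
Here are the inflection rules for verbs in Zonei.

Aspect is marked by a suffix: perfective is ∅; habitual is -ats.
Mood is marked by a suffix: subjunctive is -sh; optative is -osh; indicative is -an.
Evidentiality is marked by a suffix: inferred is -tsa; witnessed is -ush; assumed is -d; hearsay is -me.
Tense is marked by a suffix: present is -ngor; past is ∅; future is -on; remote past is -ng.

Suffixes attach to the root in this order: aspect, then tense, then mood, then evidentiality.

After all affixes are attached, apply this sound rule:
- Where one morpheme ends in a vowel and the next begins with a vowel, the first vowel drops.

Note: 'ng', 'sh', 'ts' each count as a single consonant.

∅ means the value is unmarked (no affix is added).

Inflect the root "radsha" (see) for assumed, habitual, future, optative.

Attach aspect habitual -ats → radshaats.
Attach tense future -on → radshaatson.
Attach mood optative -osh → radshaatsonosh.
Attach evidentiality assumed -d → radshaatsonoshd.
Apply vowel deletion: radshaatsonoshd → radshatsonoshd.

radshatsonoshd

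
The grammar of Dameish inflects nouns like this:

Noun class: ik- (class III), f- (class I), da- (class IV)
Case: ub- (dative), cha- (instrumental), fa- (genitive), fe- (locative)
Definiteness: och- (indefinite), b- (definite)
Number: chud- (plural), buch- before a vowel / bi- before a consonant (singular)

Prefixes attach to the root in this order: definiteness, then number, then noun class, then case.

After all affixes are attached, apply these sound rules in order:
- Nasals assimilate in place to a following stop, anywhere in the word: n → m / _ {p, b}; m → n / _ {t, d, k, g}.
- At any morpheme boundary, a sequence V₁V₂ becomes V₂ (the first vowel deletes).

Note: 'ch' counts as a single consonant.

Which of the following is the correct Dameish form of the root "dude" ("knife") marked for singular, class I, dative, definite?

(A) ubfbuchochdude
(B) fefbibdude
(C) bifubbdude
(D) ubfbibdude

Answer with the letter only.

Attach definiteness definite b- → bdude.
Attach number singular bi- (before consonant 'b') → bibdude.
Attach noun class class I f- → fbibdude.
Attach case dative ub- → ubfbibdude.
Nasal assimilation: no change.
Vowel deletion: no change.
So the correct form is ubfbibdude, option (D).
(C) bifubbdude is wrong: it has the affixes in the wrong order.
(A) ubfbuchochdude is wrong: it uses indefinite instead of definite for definiteness.
(B) fefbibdude is wrong: it uses locative instead of dative for case.

D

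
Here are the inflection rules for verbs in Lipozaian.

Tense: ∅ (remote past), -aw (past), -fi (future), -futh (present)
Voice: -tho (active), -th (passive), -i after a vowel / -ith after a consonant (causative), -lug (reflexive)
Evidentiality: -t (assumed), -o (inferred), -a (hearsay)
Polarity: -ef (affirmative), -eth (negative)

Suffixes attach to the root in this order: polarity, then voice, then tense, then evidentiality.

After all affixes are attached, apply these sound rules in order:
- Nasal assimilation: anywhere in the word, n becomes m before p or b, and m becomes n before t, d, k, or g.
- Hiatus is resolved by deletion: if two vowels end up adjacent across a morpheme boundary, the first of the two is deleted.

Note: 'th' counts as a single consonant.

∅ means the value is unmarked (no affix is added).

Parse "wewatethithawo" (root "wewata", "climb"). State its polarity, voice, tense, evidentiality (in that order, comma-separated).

Segment: wewata-eth-ith-aw-o.
polarity: -eth → negative.
voice: -i/ith → causative.
tense: -aw → past.
evidentiality: -o → inferred.

negative, causative, past, inferred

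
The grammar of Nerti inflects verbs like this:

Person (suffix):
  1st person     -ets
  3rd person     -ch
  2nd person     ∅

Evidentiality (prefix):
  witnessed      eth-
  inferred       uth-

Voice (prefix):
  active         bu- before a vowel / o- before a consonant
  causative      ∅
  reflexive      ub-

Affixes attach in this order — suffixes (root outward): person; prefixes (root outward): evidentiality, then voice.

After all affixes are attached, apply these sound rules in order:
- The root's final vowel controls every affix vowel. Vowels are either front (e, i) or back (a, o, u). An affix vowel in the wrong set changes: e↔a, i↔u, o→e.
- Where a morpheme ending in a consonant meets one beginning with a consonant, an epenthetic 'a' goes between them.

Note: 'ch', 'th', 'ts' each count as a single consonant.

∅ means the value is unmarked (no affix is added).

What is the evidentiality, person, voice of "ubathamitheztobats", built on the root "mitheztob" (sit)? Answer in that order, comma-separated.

witnessed, 1st person, reflexive

Segment: ub-eth-mitheztob-ets.
evidentiality: eth- → witnessed.
person: -ets → 1st person.
voice: ub- → reflexive.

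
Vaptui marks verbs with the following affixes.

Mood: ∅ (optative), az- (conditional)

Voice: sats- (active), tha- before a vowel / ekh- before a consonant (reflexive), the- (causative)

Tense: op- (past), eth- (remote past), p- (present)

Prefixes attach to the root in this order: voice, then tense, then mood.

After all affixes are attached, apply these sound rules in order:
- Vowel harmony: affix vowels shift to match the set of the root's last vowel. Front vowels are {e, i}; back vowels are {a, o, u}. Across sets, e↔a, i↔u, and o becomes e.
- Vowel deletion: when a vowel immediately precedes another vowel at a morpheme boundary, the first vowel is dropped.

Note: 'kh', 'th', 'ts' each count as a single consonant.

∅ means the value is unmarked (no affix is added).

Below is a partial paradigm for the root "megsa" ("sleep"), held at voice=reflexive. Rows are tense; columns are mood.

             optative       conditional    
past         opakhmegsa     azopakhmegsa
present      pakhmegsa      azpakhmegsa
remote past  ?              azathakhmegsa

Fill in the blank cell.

athakhmegsa

Attach voice reflexive ekh- (before consonant 'm') → ekhmegsa.
Attach tense remote past eth- → ethekhmegsa.
mood = optative: zero marking, form stays ethekhmegsa.
Apply vowel harmony: ethekhmegsa → athakhmegsa.
Vowel deletion: no change.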